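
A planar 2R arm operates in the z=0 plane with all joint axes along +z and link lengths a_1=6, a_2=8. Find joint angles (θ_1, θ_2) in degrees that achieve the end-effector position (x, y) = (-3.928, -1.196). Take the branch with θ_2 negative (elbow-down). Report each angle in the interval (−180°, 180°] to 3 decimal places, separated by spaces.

cos θ_2 = (16.8596−6²−8²)/(2·6·8) = -0.8660; θ_2 = -150.0023° (elbow-down)
β = atan2(-1.1960,-3.9280) = -163.0655°; ψ = atan2(-3.9997,-0.9284) = -103.0674°
θ_1 = β − ψ = -59.9981°

-59.998 -150.002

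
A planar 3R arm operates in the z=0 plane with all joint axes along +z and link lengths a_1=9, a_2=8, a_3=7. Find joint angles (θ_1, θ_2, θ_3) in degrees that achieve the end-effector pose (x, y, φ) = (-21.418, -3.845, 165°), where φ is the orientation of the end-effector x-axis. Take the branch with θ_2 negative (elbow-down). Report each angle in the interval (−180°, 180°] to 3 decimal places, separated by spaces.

wrist centre = target − a_3·(cos φ, sin φ) = (-14.6565, -5.6567)
cos θ_2 = (246.8122−9²−8²)/(2·9·8) = 0.7070; θ_2 = -45.0063° (elbow-down)
β = atan2(-5.6567,-14.6565) = -158.8957°; ψ = atan2(-5.6575,14.6562) = -21.1072°
θ_1 = β − ψ = -137.7886°
θ_3 = φ − θ_1 − θ_2 = -12.2051° (wrapped to (-180°,180°])

-137.789 -45.006 -12.205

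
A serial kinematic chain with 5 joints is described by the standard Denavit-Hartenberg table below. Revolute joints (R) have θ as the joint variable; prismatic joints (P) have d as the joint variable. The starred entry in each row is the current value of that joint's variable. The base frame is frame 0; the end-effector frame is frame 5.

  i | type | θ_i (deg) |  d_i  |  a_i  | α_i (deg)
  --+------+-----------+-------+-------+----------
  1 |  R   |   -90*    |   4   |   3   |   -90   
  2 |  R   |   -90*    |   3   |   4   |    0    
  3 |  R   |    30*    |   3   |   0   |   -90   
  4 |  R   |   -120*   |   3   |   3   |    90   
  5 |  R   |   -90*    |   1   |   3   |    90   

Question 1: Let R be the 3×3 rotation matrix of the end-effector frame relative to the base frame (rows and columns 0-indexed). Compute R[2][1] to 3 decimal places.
-0.750

End-effector y-axis (col 1 of R) = (-0.5000,0.4330,-0.7500)
R[2][1] = -0.7500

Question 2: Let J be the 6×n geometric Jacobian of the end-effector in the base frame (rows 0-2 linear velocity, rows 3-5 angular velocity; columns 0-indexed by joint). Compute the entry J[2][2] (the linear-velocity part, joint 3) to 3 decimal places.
1.183

axis z_2 = (1.0000,0.0000,0.0000); lever o_n−o_2 = (5.0981,1.1830,-2.0490)
cross product → J_v[:, 2] = (-0.0000,2.0490,1.1830)
J_ω[:, 2] = z_2
entry J[2][2] = 1.1830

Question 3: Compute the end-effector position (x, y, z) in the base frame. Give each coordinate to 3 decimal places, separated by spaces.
8.098 -1.817 5.951

after link 1: o_1 = (0.0000, -3.0000, 4.0000)
after link 2: o_2 = (3.0000, -3.0000, 8.0000)
after link 3: o_3 = (6.0000, -3.0000, 8.0000)
after link 4: o_4 = (8.5981, -4.8481, 5.2010)
after link 5: o_5 = (8.0981, -1.8170, 5.9510)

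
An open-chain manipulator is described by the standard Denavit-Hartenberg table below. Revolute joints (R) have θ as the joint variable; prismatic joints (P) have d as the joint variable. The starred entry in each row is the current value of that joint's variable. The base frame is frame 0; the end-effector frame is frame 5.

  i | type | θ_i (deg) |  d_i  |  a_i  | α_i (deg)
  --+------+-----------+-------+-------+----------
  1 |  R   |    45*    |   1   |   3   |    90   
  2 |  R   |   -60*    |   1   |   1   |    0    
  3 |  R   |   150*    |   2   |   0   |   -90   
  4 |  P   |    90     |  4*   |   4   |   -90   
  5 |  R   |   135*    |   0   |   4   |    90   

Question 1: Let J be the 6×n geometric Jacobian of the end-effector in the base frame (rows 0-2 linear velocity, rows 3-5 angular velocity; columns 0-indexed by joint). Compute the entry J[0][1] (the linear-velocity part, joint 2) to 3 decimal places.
axis z_1 = (0.7071,-0.7071,0.0000); lever o_n−o_1 = (0.8180,-1.7678,-0.8660)
cross product → J_v[:, 1] = (0.6124,0.6124,-0.6716)
J_ω[:, 1] = z_1
entry J[0][1] = 0.6124

0.612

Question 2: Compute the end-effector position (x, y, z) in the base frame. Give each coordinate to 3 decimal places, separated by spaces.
2.939 0.354 0.134

after link 1: o_1 = (2.1213, 2.1213, 1.0000)
after link 2: o_2 = (3.1820, 1.7678, 0.1340)
after link 3: o_3 = (4.5962, 0.3536, 0.1340)
after link 4: o_4 = (-1.0607, 0.3536, 0.1340)
after link 5: o_5 = (2.9393, 0.3536, 0.1340)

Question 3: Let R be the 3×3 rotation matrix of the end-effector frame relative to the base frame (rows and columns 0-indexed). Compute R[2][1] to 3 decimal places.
-1.000

End-effector y-axis (col 1 of R) = (0.0000,-0.0000,-1.0000)
R[2][1] = -1.0000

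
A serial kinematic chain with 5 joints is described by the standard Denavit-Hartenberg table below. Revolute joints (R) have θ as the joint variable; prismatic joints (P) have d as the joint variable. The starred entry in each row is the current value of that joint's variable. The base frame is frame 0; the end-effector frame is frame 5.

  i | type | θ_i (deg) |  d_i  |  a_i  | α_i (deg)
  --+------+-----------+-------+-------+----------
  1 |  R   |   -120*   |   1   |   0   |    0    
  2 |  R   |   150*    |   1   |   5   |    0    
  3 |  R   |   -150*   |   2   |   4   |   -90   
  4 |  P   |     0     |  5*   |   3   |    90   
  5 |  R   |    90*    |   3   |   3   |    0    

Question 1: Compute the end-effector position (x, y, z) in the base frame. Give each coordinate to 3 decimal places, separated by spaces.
after link 1: o_1 = (0.0000, 0.0000, 1.0000)
after link 2: o_2 = (4.3301, 2.5000, 2.0000)
after link 3: o_3 = (2.3301, -0.9641, 4.0000)
after link 4: o_4 = (5.1603, -6.0622, 4.0000)
after link 5: o_5 = (7.7583, -7.5622, 7.0000)

7.758 -7.562 7.000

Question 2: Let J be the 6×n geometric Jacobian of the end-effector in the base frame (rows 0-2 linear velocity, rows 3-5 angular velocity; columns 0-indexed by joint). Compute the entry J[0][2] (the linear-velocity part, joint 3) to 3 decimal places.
10.062

axis z_2 = (0.0000,0.0000,1.0000); lever o_n−o_2 = (3.4282,-10.0622,5.0000)
cross product → J_v[:, 2] = (10.0622,3.4282,-0.0000)
J_ω[:, 2] = z_2
entry J[0][2] = 10.0622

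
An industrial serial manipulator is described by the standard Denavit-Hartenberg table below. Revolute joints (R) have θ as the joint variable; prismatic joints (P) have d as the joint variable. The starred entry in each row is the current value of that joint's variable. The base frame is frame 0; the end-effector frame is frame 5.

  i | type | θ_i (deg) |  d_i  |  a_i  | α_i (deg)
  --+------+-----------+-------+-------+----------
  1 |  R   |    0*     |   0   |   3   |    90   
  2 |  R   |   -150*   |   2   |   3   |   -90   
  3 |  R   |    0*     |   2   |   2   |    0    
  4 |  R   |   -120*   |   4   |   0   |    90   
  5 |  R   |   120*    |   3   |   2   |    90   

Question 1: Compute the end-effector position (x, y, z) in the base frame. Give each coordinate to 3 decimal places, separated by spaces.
after link 1: o_1 = (3.0000, 0.0000, 0.0000)
after link 2: o_2 = (0.4019, -2.0000, -1.5000)
after link 3: o_3 = (-0.3301, -2.0000, -4.2321)
after link 4: o_4 = (1.6699, -2.0000, -7.6962)
after link 5: o_5 = (4.3529, 0.3660, -8.1471)

4.353 0.366 -8.147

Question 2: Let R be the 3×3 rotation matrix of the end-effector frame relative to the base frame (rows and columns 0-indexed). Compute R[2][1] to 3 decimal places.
0.433

End-effector y-axis (col 1 of R) = (0.7500,0.5000,0.4330)
R[2][1] = 0.4330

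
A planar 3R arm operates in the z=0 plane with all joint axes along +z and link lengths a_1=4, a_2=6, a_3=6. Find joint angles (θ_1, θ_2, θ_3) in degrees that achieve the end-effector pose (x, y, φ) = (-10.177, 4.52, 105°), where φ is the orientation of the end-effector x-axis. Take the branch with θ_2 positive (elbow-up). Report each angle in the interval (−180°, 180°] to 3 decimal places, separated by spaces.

151.828 59.997 -106.826

wrist centre = target − a_3·(cos φ, sin φ) = (-8.6241, -1.2756)
cos θ_2 = (76.0019−4²−6²)/(2·4·6) = 0.5000; θ_2 = 59.9974° (elbow-up)
β = atan2(-1.2756,-8.6241) = -171.5866°; ψ = atan2(5.1960,7.0002) = 36.5851°
θ_1 = β − ψ = -208.1717°
θ_3 = φ − θ_1 − θ_2 = -106.8257° (wrapped to (-180°,180°])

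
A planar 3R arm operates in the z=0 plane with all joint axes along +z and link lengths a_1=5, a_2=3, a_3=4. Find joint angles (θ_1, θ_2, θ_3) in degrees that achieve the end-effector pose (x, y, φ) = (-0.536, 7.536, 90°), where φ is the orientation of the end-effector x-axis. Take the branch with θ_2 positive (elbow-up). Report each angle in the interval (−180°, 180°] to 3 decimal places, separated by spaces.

62.231 134.990 -107.221

wrist centre = target − a_3·(cos φ, sin φ) = (-0.5360, 3.5360)
cos θ_2 = (12.7906−5²−3²)/(2·5·3) = -0.7070; θ_2 = 134.9897° (elbow-up)
β = atan2(3.5360,-0.5360) = 98.6195°; ψ = atan2(2.1217,2.8791) = 36.3881°
θ_1 = β − ψ = 62.2314°
θ_3 = φ − θ_1 − θ_2 = -107.2212° (wrapped to (-180°,180°])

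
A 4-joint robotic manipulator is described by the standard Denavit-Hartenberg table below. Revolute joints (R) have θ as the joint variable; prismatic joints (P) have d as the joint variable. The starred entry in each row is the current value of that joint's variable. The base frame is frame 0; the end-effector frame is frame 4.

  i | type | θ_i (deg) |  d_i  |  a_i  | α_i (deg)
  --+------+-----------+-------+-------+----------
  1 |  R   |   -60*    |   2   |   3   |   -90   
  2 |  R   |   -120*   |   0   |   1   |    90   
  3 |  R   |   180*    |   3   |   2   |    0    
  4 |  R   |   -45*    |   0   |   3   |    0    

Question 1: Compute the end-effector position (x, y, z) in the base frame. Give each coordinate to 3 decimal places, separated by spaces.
after link 1: o_1 = (1.5000, -2.5981, 2.0000)
after link 2: o_2 = (1.2500, -2.1651, 2.8660)
after link 3: o_3 = (0.4510, -0.7811, -0.3660)
after link 4: o_4 = (2.8184, -0.6390, -2.2031)

2.818 -0.639 -2.203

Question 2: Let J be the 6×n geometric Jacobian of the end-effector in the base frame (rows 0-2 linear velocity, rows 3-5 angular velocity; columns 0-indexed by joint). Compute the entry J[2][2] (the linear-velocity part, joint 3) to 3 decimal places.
axis z_2 = (-0.4330,0.7500,-0.5000); lever o_n−o_2 = (1.5684,1.5261,-5.0692)
cross product → J_v[:, 2] = (-3.0388,-2.9792,-1.8371)
J_ω[:, 2] = z_2
entry J[2][2] = -1.8371

-1.837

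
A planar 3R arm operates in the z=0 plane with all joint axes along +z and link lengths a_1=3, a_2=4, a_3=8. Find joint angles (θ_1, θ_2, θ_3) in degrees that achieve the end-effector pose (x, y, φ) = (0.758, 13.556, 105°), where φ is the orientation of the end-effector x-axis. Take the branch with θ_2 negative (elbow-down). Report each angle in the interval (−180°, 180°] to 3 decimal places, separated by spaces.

wrist centre = target − a_3·(cos φ, sin φ) = (2.8286, 5.8286)
cos θ_2 = (41.9732−3²−4²)/(2·3·4) = 0.7072; θ_2 = -44.9911° (elbow-down)
β = atan2(5.8286,2.8286) = 64.1132°; ψ = atan2(-2.8280,5.8289) = -25.8812°
θ_1 = β − ψ = 89.9944°
θ_3 = φ − θ_1 − θ_2 = 59.9966° (wrapped to (-180°,180°])

89.994 -44.991 59.997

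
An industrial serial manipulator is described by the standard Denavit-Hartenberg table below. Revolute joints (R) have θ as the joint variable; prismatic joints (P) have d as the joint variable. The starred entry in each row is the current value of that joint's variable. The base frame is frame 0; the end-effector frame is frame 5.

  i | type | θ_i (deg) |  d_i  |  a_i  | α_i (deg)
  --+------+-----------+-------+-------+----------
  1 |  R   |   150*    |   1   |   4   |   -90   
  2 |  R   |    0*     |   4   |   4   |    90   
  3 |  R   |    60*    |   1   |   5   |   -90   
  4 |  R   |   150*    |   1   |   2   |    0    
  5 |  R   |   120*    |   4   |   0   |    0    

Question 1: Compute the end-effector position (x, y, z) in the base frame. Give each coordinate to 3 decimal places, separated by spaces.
after link 1: o_1 = (-3.4641, 2.0000, 1.0000)
after link 2: o_2 = (-8.9282, 0.5359, 1.0000)
after link 3: o_3 = (-13.2583, -1.9641, 2.0000)
after link 4: o_4 = (-11.2583, -1.9641, 1.0000)
after link 5: o_5 = (-9.2583, -5.4282, 1.0000)

-9.258 -5.428 1.000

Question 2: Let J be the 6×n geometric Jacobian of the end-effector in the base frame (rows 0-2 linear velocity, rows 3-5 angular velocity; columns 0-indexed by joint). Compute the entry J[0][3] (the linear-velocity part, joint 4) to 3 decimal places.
axis z_3 = (0.5000,-0.8660,0.0000); lever o_n−o_3 = (4.0000,-3.4641,-1.0000)
cross product → J_v[:, 3] = (0.8660,0.5000,1.7321)
J_ω[:, 3] = z_3
entry J[0][3] = 0.8660

0.866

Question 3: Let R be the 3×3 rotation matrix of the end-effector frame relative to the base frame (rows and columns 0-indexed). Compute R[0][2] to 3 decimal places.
0.500

End-effector z-axis (col 2 of R) = (0.5000,-0.8660,0.0000)
R[0][2] = 0.5000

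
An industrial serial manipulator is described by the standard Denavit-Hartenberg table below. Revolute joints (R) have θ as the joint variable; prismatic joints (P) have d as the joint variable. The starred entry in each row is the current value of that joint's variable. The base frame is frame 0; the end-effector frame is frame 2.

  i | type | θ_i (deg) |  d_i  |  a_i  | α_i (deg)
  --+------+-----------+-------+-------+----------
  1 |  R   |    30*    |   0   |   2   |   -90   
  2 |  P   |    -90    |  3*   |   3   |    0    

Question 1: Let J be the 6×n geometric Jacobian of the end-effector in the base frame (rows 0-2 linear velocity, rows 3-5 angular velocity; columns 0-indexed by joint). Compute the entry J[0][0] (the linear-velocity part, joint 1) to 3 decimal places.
axis z_0 = ẑ; lever o_n−o_0 = (0.2321,3.5981,3.0000)
cross product → J_v[:, 0] = (-3.5981,0.2321,0.0000)
J_ω[:, 0] = z_0
entry J[0][0] = -3.5981

-3.598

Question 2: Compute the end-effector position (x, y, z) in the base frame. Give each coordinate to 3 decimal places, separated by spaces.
after link 1: o_1 = (1.7321, 1.0000, 0.0000)
after link 2: o_2 = (0.2321, 3.5981, 3.0000)

0.232 3.598 3.000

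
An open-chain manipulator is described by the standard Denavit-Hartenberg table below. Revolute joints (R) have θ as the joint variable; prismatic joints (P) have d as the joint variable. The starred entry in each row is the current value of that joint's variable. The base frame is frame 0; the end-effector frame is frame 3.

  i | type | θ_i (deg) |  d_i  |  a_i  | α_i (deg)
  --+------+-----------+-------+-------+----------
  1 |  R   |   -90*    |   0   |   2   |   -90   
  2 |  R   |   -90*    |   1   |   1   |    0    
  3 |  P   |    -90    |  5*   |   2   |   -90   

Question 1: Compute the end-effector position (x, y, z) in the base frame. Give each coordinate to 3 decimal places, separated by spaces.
after link 1: o_1 = (0.0000, -2.0000, 0.0000)
after link 2: o_2 = (1.0000, -2.0000, 1.0000)
after link 3: o_3 = (6.0000, 0.0000, 1.0000)

6.000 0.000 1.000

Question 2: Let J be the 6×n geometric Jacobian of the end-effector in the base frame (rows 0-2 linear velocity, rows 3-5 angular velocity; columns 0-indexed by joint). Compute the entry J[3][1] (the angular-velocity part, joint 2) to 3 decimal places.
1.000

axis z_1 = (1.0000,0.0000,0.0000); lever o_n−o_1 = (6.0000,2.0000,1.0000)
cross product → J_v[:, 1] = (-0.0000,-1.0000,2.0000)
J_ω[:, 1] = z_1
entry J[3][1] = 1.0000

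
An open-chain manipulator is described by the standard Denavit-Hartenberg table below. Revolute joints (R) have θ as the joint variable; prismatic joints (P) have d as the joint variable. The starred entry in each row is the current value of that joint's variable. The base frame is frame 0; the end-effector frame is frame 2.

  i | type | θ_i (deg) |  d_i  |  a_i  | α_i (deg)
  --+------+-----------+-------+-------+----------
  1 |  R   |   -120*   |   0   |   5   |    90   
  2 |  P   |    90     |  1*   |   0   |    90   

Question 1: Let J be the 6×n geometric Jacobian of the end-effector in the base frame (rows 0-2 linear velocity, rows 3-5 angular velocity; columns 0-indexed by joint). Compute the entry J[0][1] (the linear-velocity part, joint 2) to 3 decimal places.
-0.866

prismatic axis z_1 = (-0.8660,0.5000,0.0000)
J_v[:, 1] = z_1; J_ω[:, 1] = (0,0,0)
entry J[0][1] = -0.8660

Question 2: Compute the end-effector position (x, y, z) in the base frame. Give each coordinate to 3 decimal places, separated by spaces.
after link 1: o_1 = (-2.5000, -4.3301, 0.0000)
after link 2: o_2 = (-3.3660, -3.8301, 0.0000)

-3.366 -3.830 0.000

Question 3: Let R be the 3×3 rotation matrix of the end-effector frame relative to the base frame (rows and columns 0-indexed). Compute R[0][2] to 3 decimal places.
-0.500

End-effector z-axis (col 2 of R) = (-0.5000,-0.8660,-0.0000)
R[0][2] = -0.5000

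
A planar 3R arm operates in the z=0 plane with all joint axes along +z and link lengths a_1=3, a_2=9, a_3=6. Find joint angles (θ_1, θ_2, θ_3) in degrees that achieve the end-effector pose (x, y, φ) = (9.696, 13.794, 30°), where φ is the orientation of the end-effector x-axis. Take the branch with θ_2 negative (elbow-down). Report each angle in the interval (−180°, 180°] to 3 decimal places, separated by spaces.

wrist centre = target − a_3·(cos φ, sin φ) = (4.4998, 10.7940)
cos θ_2 = (136.7591−3²−9²)/(2·3·9) = 0.8659; θ_2 = -30.0134° (elbow-down)
β = atan2(10.7940,4.4998) = 67.3695°; ψ = atan2(-4.5018,10.7932) = -22.6410°
θ_1 = β − ψ = 90.0105°
θ_3 = φ − θ_1 − θ_2 = -29.9971° (wrapped to (-180°,180°])

90.010 -30.013 -29.997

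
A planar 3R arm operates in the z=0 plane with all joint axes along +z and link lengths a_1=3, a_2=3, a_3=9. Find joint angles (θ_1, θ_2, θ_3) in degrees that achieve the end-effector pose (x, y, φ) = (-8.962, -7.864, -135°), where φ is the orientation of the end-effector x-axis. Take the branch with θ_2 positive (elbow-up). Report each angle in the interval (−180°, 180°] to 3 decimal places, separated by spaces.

150.001 120.000 -45.001

wrist centre = target − a_3·(cos φ, sin φ) = (-2.5980, -1.5000)
cos θ_2 = (8.9999−3²−3²)/(2·3·3) = -0.5000; θ_2 = 120.0003° (elbow-up)
β = atan2(-1.5000,-2.5980) = -149.9990°; ψ = atan2(2.5981,1.5000) = 60.0001°
θ_1 = β − ψ = -209.9991°
θ_3 = φ − θ_1 − θ_2 = -45.0011° (wrapped to (-180°,180°])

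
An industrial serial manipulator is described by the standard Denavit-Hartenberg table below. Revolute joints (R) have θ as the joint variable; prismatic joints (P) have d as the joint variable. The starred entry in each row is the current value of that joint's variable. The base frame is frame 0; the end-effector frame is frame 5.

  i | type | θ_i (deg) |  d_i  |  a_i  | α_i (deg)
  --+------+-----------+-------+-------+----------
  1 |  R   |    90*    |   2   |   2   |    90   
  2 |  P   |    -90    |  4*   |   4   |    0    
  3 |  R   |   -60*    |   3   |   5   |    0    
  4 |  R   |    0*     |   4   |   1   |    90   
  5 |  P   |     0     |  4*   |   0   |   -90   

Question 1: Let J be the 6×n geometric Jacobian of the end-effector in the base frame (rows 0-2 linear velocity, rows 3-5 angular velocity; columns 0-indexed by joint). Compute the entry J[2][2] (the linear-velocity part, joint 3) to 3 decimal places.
-7.196

axis z_2 = (1.0000,-0.0000,0.0000); lever o_n−o_2 = (7.0000,-7.1962,0.4641)
cross product → J_v[:, 2] = (0.0000,-0.4641,-7.1962)
J_ω[:, 2] = z_2
entry J[2][2] = -7.1962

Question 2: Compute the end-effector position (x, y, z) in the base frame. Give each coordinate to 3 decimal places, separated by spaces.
after link 1: o_1 = (0.0000, 2.0000, 2.0000)
after link 2: o_2 = (4.0000, 2.0000, -2.0000)
after link 3: o_3 = (7.0000, -2.3301, -4.5000)
after link 4: o_4 = (11.0000, -3.1962, -5.0000)
after link 5: o_5 = (11.0000, -5.1962, -1.5359)

11.000 -5.196 -1.536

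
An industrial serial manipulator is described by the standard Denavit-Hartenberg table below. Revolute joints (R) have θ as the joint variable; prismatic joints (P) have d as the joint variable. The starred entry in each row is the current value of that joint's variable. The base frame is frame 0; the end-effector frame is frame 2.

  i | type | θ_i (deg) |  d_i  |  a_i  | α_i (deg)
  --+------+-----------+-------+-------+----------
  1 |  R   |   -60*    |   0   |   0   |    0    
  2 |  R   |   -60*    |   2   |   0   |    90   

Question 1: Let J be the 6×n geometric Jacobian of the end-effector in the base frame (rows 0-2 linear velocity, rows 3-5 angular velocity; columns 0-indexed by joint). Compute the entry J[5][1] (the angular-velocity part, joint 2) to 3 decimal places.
axis z_1 = (0.0000,0.0000,1.0000); lever o_n−o_1 = (0.0000,0.0000,2.0000)
cross product → J_v[:, 1] = (0.0000,0.0000,0.0000)
J_ω[:, 1] = z_1
entry J[5][1] = 1.0000

1.000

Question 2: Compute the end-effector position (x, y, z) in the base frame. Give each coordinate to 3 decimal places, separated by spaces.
after link 1: o_1 = (0.0000, 0.0000, 0.0000)
after link 2: o_2 = (0.0000, 0.0000, 2.0000)

0.000 0.000 2.000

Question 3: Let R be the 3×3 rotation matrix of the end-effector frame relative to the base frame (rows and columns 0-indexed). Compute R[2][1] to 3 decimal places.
End-effector y-axis (col 1 of R) = (0.0000,-0.0000,1.0000)
R[2][1] = 1.0000

1.000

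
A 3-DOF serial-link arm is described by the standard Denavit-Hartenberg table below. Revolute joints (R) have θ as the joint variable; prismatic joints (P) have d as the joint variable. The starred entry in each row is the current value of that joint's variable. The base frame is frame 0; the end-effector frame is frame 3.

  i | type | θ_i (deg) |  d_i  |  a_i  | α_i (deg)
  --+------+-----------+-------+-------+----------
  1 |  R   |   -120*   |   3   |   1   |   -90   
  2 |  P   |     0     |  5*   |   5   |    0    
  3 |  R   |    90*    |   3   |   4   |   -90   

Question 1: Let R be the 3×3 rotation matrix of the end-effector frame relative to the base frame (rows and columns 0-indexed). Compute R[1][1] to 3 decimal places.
End-effector y-axis (col 1 of R) = (-0.8660,0.5000,-0.0000)
R[1][1] = 0.5000

0.500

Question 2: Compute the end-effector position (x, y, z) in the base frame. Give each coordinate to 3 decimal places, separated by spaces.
3.928 -9.196 -1.000

after link 1: o_1 = (-0.5000, -0.8660, 3.0000)
after link 2: o_2 = (1.3301, -7.6962, 3.0000)
after link 3: o_3 = (3.9282, -9.1962, -1.0000)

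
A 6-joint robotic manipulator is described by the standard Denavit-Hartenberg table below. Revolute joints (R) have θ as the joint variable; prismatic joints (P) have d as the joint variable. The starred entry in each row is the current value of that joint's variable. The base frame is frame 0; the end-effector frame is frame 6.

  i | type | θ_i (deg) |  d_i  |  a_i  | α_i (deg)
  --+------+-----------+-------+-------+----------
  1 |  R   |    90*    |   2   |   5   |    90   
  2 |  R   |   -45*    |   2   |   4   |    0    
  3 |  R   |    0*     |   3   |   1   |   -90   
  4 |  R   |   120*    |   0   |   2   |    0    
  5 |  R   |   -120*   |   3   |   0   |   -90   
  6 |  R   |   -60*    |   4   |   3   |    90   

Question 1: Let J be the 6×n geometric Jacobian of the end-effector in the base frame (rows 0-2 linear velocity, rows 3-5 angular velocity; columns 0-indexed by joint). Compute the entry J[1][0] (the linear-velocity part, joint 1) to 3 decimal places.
-0.732

axis z_0 = ẑ; lever o_n−o_0 = (-0.7321,12.8475,2.0694)
cross product → J_v[:, 0] = (-12.8475,-0.7321,0.0000)
J_ω[:, 0] = z_0
entry J[1][0] = -0.7321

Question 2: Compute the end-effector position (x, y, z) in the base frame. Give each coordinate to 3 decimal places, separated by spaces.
-0.732 12.848 2.069

after link 1: o_1 = (0.0000, 5.0000, 2.0000)
after link 2: o_2 = (2.0000, 7.8284, -0.8284)
after link 3: o_3 = (5.0000, 8.5355, -1.5355)
after link 4: o_4 = (3.2679, 7.8284, -0.8284)
after link 5: o_5 = (3.2679, 9.9497, 1.2929)
after link 6: o_6 = (-0.7321, 12.8475, 2.0694)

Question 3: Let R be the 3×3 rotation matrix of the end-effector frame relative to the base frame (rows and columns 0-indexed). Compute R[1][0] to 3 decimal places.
0.966

End-effector x-axis (col 0 of R) = (0.0000,0.9659,0.2588)
R[1][0] = 0.9659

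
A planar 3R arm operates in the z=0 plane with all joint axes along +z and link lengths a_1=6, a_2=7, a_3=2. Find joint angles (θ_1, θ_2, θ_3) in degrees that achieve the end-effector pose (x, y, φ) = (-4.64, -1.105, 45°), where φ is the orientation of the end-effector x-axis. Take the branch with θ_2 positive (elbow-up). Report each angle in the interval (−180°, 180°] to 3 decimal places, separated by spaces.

135.004 120.000 149.996

wrist centre = target − a_3·(cos φ, sin φ) = (-6.0542, -2.5192)
cos θ_2 = (42.9999−6²−7²)/(2·6·7) = -0.5000; θ_2 = 120.0000° (elbow-up)
β = atan2(-2.5192,-6.0542) = -157.4074°; ψ = atan2(6.0622,2.5000) = 67.5891°
θ_1 = β − ψ = -224.9965°
θ_3 = φ − θ_1 − θ_2 = 149.9964° (wrapped to (-180°,180°])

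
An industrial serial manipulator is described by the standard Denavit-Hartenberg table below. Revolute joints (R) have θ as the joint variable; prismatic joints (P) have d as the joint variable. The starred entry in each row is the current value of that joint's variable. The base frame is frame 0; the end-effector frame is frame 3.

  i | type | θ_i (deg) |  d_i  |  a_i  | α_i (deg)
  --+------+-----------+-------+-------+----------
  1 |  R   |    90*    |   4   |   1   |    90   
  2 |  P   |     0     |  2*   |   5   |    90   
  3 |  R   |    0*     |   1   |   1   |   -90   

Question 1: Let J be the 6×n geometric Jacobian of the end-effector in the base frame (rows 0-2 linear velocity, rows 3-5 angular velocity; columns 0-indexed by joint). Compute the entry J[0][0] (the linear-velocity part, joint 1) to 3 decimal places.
axis z_0 = ẑ; lever o_n−o_0 = (2.0000,7.0000,3.0000)
cross product → J_v[:, 0] = (-7.0000,2.0000,0.0000)
J_ω[:, 0] = z_0
entry J[0][0] = -7.0000

-7.000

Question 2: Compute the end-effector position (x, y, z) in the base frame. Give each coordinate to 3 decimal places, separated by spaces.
after link 1: o_1 = (0.0000, 1.0000, 4.0000)
after link 2: o_2 = (2.0000, 6.0000, 4.0000)
after link 3: o_3 = (2.0000, 7.0000, 3.0000)

2.000 7.000 3.000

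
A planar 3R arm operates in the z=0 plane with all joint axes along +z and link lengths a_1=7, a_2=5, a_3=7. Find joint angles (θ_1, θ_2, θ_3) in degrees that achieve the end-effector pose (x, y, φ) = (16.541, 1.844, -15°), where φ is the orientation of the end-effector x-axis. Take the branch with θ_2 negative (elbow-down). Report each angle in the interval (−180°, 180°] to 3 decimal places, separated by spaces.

wrist centre = target − a_3·(cos φ, sin φ) = (9.7795, 3.6557)
cos θ_2 = (109.0034−7²−5²)/(2·7·5) = 0.5000; θ_2 = -59.9968° (elbow-down)
β = atan2(3.6557,9.7795) = 20.4965°; ψ = atan2(-4.3300,9.5002) = -24.5024°
θ_1 = β − ψ = 44.9989°
θ_3 = φ − θ_1 − θ_2 = -0.0021° (wrapped to (-180°,180°])

44.999 -59.997 -0.002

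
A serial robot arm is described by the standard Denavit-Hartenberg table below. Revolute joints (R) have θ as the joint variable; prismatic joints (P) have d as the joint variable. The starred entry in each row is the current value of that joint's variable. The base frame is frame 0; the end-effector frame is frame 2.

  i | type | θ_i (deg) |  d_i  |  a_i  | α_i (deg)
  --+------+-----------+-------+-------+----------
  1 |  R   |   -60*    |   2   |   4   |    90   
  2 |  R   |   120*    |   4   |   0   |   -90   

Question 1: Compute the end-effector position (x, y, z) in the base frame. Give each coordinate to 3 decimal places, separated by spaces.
-1.464 -5.464 2.000

after link 1: o_1 = (2.0000, -3.4641, 2.0000)
after link 2: o_2 = (-1.4641, -5.4641, 2.0000)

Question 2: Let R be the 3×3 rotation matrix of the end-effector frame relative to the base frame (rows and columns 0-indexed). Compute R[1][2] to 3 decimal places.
0.750

End-effector z-axis (col 2 of R) = (-0.4330,0.7500,-0.5000)
R[1][2] = 0.7500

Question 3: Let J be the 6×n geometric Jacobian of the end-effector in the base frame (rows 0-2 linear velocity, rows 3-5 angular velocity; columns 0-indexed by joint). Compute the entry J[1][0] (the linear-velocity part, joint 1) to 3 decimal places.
axis z_0 = ẑ; lever o_n−o_0 = (-1.4641,-5.4641,2.0000)
cross product → J_v[:, 0] = (5.4641,-1.4641,0.0000)
J_ω[:, 0] = z_0
entry J[1][0] = -1.4641

-1.464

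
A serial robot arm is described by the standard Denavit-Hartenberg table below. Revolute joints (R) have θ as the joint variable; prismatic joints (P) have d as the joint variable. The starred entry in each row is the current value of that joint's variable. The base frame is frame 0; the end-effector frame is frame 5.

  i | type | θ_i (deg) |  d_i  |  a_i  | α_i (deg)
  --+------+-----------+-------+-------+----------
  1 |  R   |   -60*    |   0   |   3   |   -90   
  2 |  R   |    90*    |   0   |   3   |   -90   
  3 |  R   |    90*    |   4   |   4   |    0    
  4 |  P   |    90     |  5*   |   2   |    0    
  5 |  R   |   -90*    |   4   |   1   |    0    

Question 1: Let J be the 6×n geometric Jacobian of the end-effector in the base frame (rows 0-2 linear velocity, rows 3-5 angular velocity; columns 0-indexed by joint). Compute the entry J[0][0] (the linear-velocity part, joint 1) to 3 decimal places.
-6.160

axis z_0 = ẑ; lever o_n−o_0 = (-9.3301,6.1603,-1.0000)
cross product → J_v[:, 0] = (-6.1603,-9.3301,0.0000)
J_ω[:, 0] = z_0
entry J[0][0] = -6.1603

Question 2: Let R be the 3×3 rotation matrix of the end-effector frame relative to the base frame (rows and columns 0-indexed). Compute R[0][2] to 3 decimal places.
End-effector z-axis (col 2 of R) = (-0.5000,0.8660,-0.0000)
R[0][2] = -0.5000

-0.500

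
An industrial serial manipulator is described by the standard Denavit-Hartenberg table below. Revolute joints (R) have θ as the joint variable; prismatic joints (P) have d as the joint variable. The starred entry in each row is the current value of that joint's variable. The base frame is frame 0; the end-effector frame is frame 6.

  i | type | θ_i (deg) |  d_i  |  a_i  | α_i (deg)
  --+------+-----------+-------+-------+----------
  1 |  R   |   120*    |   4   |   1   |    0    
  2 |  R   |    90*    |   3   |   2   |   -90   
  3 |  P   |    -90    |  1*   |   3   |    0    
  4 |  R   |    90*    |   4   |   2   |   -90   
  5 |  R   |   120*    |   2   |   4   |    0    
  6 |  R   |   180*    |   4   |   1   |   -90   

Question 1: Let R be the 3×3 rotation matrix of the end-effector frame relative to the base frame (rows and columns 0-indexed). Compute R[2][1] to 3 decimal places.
1.000

End-effector y-axis (col 1 of R) = (-0.0000,0.0000,1.0000)
R[2][1] = 1.0000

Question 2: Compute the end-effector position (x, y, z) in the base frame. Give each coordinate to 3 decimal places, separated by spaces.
-1.464 -2.464 4.000

after link 1: o_1 = (-0.5000, 0.8660, 4.0000)
after link 2: o_2 = (-2.2321, -0.1340, 7.0000)
after link 3: o_3 = (-1.7321, -1.0000, 10.0000)
after link 4: o_4 = (-1.4641, -5.4641, 10.0000)
after link 5: o_5 = (-1.4641, -1.4641, 8.0000)
after link 6: o_6 = (-1.4641, -2.4641, 4.0000)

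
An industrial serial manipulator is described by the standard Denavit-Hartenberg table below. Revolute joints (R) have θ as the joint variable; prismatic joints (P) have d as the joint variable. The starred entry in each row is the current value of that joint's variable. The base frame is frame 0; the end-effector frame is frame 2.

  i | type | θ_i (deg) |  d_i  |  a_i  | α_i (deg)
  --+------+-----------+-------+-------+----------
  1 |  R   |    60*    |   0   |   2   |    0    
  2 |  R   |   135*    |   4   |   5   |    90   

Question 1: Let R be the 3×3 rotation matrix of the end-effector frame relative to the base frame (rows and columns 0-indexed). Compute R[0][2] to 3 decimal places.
-0.259

End-effector z-axis (col 2 of R) = (-0.2588,0.9659,0.0000)
R[0][2] = -0.2588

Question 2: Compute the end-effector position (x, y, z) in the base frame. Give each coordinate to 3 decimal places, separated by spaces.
-3.830 0.438 4.000

after link 1: o_1 = (1.0000, 1.7321, 0.0000)
after link 2: o_2 = (-3.8296, 0.4380, 4.0000)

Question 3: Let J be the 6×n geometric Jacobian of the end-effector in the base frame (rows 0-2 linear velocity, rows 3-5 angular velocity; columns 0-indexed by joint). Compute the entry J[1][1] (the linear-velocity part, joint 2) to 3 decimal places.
-4.830

axis z_1 = (0.0000,0.0000,1.0000); lever o_n−o_1 = (-4.8296,-1.2941,4.0000)
cross product → J_v[:, 1] = (1.2941,-4.8296,0.0000)
J_ω[:, 1] = z_1
entry J[1][1] = -4.8296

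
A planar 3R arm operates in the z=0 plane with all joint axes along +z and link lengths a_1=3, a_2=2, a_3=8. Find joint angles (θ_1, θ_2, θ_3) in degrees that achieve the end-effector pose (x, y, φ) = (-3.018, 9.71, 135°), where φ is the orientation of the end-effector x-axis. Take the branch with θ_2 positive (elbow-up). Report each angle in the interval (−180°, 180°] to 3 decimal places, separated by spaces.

44.998 30.007 59.995

wrist centre = target − a_3·(cos φ, sin φ) = (2.6389, 4.0531)
cos θ_2 = (23.3915−3²−2²)/(2·3·2) = 0.8660; θ_2 = 30.0073° (elbow-up)
β = atan2(4.0531,2.6389) = 56.9333°; ψ = atan2(1.0002,4.7319) = 11.9353°
θ_1 = β − ψ = 44.9980°
θ_3 = φ − θ_1 − θ_2 = 59.9947° (wrapped to (-180°,180°])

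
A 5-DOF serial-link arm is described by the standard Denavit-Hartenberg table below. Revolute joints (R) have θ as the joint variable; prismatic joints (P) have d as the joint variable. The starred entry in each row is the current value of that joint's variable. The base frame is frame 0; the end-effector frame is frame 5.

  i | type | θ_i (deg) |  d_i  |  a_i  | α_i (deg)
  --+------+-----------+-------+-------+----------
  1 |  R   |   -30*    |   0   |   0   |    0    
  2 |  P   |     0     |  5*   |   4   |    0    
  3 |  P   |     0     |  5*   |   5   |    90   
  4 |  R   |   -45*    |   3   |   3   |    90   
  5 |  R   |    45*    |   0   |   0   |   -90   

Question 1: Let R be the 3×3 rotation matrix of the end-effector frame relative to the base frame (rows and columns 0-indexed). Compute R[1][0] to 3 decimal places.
-0.862

End-effector x-axis (col 0 of R) = (0.0795,-0.8624,-0.5000)
R[1][0] = -0.8624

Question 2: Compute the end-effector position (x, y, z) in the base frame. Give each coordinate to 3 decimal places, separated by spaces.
after link 1: o_1 = (0.0000, 0.0000, 0.0000)
after link 2: o_2 = (3.4641, -2.0000, 5.0000)
after link 3: o_3 = (7.7942, -4.5000, 10.0000)
after link 4: o_4 = (8.1313, -8.1587, 7.8787)
after link 5: o_5 = (8.1313, -8.1587, 7.8787)

8.131 -8.159 7.879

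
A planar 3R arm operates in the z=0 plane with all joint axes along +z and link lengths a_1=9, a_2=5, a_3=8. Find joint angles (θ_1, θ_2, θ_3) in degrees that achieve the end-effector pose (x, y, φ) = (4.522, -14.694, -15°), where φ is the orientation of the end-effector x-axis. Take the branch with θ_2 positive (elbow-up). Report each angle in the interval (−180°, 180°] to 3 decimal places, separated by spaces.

-120.002 45.012 59.990

wrist centre = target − a_3·(cos φ, sin φ) = (-3.2054, -12.6234)
cos θ_2 = (169.6261−9²−5²)/(2·9·5) = 0.7070; θ_2 = 45.0122° (elbow-up)
β = atan2(-12.6234,-3.2054) = -104.2477°; ψ = atan2(3.5363,12.5348) = 15.7547°
θ_1 = β − ψ = -120.0024°
θ_3 = φ − θ_1 − θ_2 = 59.9902° (wrapped to (-180°,180°])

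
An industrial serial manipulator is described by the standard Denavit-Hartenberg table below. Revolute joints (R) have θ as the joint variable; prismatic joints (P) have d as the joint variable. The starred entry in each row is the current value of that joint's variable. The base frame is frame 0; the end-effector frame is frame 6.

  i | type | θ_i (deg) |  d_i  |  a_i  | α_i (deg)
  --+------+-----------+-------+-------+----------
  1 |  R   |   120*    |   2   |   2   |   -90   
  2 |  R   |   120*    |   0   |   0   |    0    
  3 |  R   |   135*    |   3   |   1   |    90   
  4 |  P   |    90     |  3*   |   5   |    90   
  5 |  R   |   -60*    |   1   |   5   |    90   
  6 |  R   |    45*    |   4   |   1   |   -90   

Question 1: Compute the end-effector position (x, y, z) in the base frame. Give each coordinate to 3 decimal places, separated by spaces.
after link 1: o_1 = (-1.0000, 1.7321, 2.0000)
after link 2: o_2 = (-1.0000, 1.7321, 2.0000)
after link 3: o_3 = (-3.4687, 0.0079, 2.9659)
after link 4: o_4 = (-6.3499, -5.0016, 2.1895)
after link 5: o_5 = (-10.4768, -2.8536, 4.2761)
after link 6: o_6 = (-8.9532, 0.7285, 5.6353)

-8.953 0.729 5.635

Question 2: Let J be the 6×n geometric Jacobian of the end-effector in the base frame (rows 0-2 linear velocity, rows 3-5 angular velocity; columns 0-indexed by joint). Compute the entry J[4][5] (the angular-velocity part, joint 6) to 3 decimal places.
0.851

axis z_5 = (0.5085,0.8513,0.1294); lever o_n−o_5 = (1.5236,3.5821,1.3591)
cross product → J_v[:, 5] = (0.6934,-0.4940,0.5245)
J_ω[:, 5] = z_5
entry J[4][5] = 0.8513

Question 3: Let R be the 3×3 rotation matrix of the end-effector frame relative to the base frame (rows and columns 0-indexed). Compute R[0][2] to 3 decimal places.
0.693

End-effector z-axis (col 2 of R) = (0.6934,-0.4940,0.5245)
R[0][2] = 0.6934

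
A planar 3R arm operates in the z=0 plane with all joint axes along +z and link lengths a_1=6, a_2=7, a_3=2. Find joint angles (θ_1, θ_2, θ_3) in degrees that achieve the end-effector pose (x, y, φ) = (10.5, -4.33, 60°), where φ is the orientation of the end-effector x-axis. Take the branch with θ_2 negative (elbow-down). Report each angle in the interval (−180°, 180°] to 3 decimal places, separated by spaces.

0.001 -60.001 120.000

wrist centre = target − a_3·(cos φ, sin φ) = (9.5000, -6.0621)
cos θ_2 = (126.9985−6²−7²)/(2·6·7) = 0.5000; θ_2 = -60.0012° (elbow-down)
β = atan2(-6.0621,9.5000) = -32.5424°; ψ = atan2(-6.0623,9.4999) = -32.5436°
θ_1 = β − ψ = 0.0012°
θ_3 = φ − θ_1 − θ_2 = 120.0000° (wrapped to (-180°,180°])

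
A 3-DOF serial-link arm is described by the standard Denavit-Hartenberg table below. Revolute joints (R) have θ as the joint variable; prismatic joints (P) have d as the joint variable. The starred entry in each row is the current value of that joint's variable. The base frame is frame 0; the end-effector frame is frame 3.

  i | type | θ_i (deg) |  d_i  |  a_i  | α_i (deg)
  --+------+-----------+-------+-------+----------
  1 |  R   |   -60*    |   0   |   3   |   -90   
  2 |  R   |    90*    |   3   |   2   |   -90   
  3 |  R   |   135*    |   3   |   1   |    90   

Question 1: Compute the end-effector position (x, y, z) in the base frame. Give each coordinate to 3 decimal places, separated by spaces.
1.986 1.146 -1.293

after link 1: o_1 = (1.5000, -2.5981, 0.0000)
after link 2: o_2 = (4.0981, -1.0981, -2.0000)
after link 3: o_3 = (1.9857, 1.1464, -1.2929)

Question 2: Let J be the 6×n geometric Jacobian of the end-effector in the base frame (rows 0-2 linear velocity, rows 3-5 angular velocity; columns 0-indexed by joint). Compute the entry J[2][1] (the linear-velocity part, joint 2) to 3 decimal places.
axis z_1 = (0.8660,0.5000,0.0000); lever o_n−o_1 = (0.4857,3.7445,-1.2929)
cross product → J_v[:, 1] = (-0.6464,1.1197,3.0000)
J_ω[:, 1] = z_1
entry J[2][1] = 3.0000

3.000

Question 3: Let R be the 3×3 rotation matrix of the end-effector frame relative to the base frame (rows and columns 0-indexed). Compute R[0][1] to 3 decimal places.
End-effector y-axis (col 1 of R) = (-0.5000,0.8660,-0.0000)
R[0][1] = -0.5000

-0.500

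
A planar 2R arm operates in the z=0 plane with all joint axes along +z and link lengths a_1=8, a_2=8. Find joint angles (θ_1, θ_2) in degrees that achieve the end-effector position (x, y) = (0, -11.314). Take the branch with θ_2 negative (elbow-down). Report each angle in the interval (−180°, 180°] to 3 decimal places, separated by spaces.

cos θ_2 = (128.0066−8²−8²)/(2·8·8) = 0.0001; θ_2 = -89.9970° (elbow-down)
β = atan2(-11.3140,0.0000) = -90.0000°; ψ = atan2(-8.0000,8.0004) = -44.9985°
θ_1 = β − ψ = -45.0015°

-45.001 -89.997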